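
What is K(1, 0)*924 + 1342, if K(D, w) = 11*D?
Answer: 11506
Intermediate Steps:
K(1, 0)*924 + 1342 = (11*1)*924 + 1342 = 11*924 + 1342 = 10164 + 1342 = 11506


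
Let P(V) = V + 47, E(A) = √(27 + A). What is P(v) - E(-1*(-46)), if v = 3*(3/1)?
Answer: 56 - √73 ≈ 47.456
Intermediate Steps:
v = 9 (v = 3*(3*1) = 3*3 = 9)
P(V) = 47 + V
P(v) - E(-1*(-46)) = (47 + 9) - √(27 - 1*(-46)) = 56 - √(27 + 46) = 56 - √73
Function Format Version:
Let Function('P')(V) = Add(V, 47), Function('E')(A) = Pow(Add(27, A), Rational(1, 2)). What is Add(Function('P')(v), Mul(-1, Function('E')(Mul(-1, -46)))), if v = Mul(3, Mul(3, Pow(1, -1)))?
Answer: Add(56, Mul(-1, Pow(73, Rational(1, 2)))) ≈ 47.456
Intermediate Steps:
v = 9 (v = Mul(3, Mul(3, 1)) = Mul(3, 3) = 9)
Function('P')(V) = Add(47, V)
Add(Function('P')(v), Mul(-1, Function('E')(Mul(-1, -46)))) = Add(Add(47, 9), Mul(-1, Pow(Add(27, Mul(-1, -46)), Rational(1, 2)))) = Add(56, Mul(-1, Pow(Add(27, 46), Rational(1, 2)))) = Add(56, Mul(-1, Pow(73, Rational(1, 2))))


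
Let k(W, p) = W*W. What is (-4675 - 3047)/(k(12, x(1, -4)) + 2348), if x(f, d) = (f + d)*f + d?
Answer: -3861/1246 ≈ -3.0987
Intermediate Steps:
x(f, d) = d + f*(d + f) (x(f, d) = (d + f)*f + d = f*(d + f) + d = d + f*(d + f))
k(W, p) = W²
(-4675 - 3047)/(k(12, x(1, -4)) + 2348) = (-4675 - 3047)/(12² + 2348) = -7722/(144 + 2348) = -7722/2492 = -7722*1/2492 = -3861/1246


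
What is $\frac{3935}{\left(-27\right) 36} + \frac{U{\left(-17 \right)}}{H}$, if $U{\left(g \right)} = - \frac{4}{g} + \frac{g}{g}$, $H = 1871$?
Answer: $- \frac{125140133}{30916404} \approx -4.0477$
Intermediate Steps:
$U{\left(g \right)} = 1 - \frac{4}{g}$ ($U{\left(g \right)} = - \frac{4}{g} + 1 = 1 - \frac{4}{g}$)
$\frac{3935}{\left(-27\right) 36} + \frac{U{\left(-17 \right)}}{H} = \frac{3935}{\left(-27\right) 36} + \frac{\frac{1}{-17} \left(-4 - 17\right)}{1871} = \frac{3935}{-972} + \left(- \frac{1}{17}\right) \left(-21\right) \frac{1}{1871} = 3935 \left(- \frac{1}{972}\right) + \frac{21}{17} \cdot \frac{1}{1871} = - \frac{3935}{972} + \frac{21}{31807} = - \frac{125140133}{30916404}$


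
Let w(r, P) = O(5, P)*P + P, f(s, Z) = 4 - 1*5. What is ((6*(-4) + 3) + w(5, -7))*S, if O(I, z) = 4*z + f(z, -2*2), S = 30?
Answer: 5250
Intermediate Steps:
f(s, Z) = -1 (f(s, Z) = 4 - 5 = -1)
O(I, z) = -1 + 4*z (O(I, z) = 4*z - 1 = -1 + 4*z)
w(r, P) = P + P*(-1 + 4*P) (w(r, P) = (-1 + 4*P)*P + P = P*(-1 + 4*P) + P = P + P*(-1 + 4*P))
((6*(-4) + 3) + w(5, -7))*S = ((6*(-4) + 3) + 4*(-7)**2)*30 = ((-24 + 3) + 4*49)*30 = (-21 + 196)*30 = 175*30 = 5250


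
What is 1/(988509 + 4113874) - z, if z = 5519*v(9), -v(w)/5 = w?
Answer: 1267202329966/5102383 ≈ 2.4836e+5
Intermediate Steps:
v(w) = -5*w
z = -248355 (z = 5519*(-5*9) = 5519*(-45) = -248355)
1/(988509 + 4113874) - z = 1/(988509 + 4113874) - 1*(-248355) = 1/5102383 + 248355 = 1267202329966/5102383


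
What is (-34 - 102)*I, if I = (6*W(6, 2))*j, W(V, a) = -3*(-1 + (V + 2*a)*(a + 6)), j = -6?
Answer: -1160352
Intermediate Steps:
W(V, a) = 3 - 3*(6 + a)*(V + 2*a) (W(V, a) = -3*(-1 + (V + 2*a)*(6 + a)) = -3*(-1 + (6 + a)*(V + 2*a)) = 3 - 3*(6 + a)*(V + 2*a))
I = 8532 (I = (6*(3 - 36*2 - 18*6 - 6*2**2 - 3*6*2))*(-6) = (6*(3 - 72 - 108 - 6*4 - 36))*(-6) = (6*(3 - 72 - 108 - 24 - 36))*(-6) = (6*(-237))*(-6) = -1422*(-6) = 8532)
(-34 - 102)*I = (-34 - 102)*8532 = -136*8532 = -1160352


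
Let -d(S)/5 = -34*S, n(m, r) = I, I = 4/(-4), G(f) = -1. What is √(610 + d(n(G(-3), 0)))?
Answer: 2*√110 ≈ 20.976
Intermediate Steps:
I = -1 (I = 4*(-¼) = -1)
n(m, r) = -1
d(S) = 170*S (d(S) = -(-170)*S = 170*S)
√(610 + d(n(G(-3), 0))) = √(610 + 170*(-1)) = √(610 - 170) = √440 = 2*√110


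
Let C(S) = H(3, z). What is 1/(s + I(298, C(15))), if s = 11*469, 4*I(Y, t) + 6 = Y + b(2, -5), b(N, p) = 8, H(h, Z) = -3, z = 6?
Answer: 1/5234 ≈ 0.00019106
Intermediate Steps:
C(S) = -3
I(Y, t) = ½ + Y/4 (I(Y, t) = -3/2 + (Y + 8)/4 = -3/2 + (8 + Y)/4 = -3/2 + (2 + Y/4) = ½ + Y/4)
s = 5159
1/(s + I(298, C(15))) = 1/(5159 + (½ + (¼)*298)) = 1/(5159 + (½ + 149/2)) = 1/(5159 + 75) = 1/5234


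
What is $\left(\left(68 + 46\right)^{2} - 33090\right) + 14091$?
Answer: $-6003$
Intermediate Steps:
$\left(\left(68 + 46\right)^{2} - 33090\right) + 14091 = \left(114^{2} - 33090\right) + 14091 = \left(12996 - 33090\right) + 14091 = -20094 + 14091 = -6003$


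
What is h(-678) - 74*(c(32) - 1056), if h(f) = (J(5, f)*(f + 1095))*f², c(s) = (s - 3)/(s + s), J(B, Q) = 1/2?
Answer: 3069511183/32 ≈ 9.5922e+7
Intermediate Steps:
J(B, Q) = ½
c(s) = (-3 + s)/(2*s) (c(s) = (-3 + s)/((2*s)) = (-3 + s)*(1/(2*s)) = (-3 + s)/(2*s))
h(f) = f²*(1095/2 + f/2) (h(f) = ((f + 1095)/2)*f² = ((1095 + f)/2)*f² = (1095/2 + f/2)*f² = f²*(1095/2 + f/2))
h(-678) - 74*(c(32) - 1056) = (½)*(-678)²*(1095 - 678) - 74*((½)*(-3 + 32)/32 - 1056) = (½)*459684*417 - 74*((½)*(1/32)*29 - 1056) = 95844114 - 74*(29/64 - 1056) = 95844114 - 74*(-67555)/64 = 95844114 - 1*(-2499535/32) = 95844114 + 2499535/32 = 3069511183/32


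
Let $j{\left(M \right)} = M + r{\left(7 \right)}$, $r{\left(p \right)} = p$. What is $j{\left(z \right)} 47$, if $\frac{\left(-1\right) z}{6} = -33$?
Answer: $9635$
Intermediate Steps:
$z = 198$ ($z = \left(-6\right) \left(-33\right) = 198$)
$j{\left(M \right)} = 7 + M$ ($j{\left(M \right)} = M + 7 = 7 + M$)
$j{\left(z \right)} 47 = \left(7 + 198\right) 47 = 205 \cdot 47 = 9635$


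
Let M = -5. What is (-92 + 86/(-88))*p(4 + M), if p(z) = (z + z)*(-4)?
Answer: -8182/11 ≈ -743.82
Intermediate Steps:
p(z) = -8*z (p(z) = (2*z)*(-4) = -8*z)
(-92 + 86/(-88))*p(4 + M) = (-92 + 86/(-88))*(-8*(4 - 5)) = (-92 + 86*(-1/88))*(-8*(-1)) = (-92 - 43/44)*8 = -4091/44*8 = -8182/11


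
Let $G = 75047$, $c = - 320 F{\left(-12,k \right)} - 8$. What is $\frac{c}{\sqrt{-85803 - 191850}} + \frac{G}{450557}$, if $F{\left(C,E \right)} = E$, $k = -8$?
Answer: $\frac{75047}{450557} - \frac{2552 i \sqrt{277653}}{277653} \approx 0.16656 - 4.8432 i$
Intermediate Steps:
$c = 2552$ ($c = \left(-320\right) \left(-8\right) - 8 = 2560 - 8 = 2552$)
$\frac{c}{\sqrt{-85803 - 191850}} + \frac{G}{450557} = \frac{2552}{\sqrt{-85803 - 191850}} + \frac{75047}{450557} = \frac{2552}{\sqrt{-277653}} + 75047 \cdot \frac{1}{450557} = \frac{2552}{i \sqrt{277653}} + \frac{75047}{450557} = 2552 \left(- \frac{i \sqrt{277653}}{277653}\right) + \frac{75047}{450557} = - \frac{2552 i \sqrt{277653}}{277653} + \frac{75047}{450557} = \frac{75047}{450557} - \frac{2552 i \sqrt{277653}}{277653}$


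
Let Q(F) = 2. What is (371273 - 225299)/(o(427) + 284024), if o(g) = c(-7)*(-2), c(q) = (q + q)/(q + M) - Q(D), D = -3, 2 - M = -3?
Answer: 72987/142007 ≈ 0.51397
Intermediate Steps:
M = 5 (M = 2 - 1*(-3) = 2 + 3 = 5)
c(q) = -2 + 2*q/(5 + q) (c(q) = (q + q)/(q + 5) - 1*2 = (2*q)/(5 + q) - 2 = 2*q/(5 + q) - 2 = -2 + 2*q/(5 + q))
o(g) = -10 (o(g) = -10/(5 - 7)*(-2) = -10/(-2)*(-2) = -10*(-½)*(-2) = 5*(-2) = -10)
(371273 - 225299)/(o(427) + 284024) = (371273 - 225299)/(-10 + 284024) = 145974/284014 = 145974*(1/284014) = 72987/142007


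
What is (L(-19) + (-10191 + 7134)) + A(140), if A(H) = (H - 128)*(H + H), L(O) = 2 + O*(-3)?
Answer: 362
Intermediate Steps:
L(O) = 2 - 3*O
A(H) = 2*H*(-128 + H) (A(H) = (-128 + H)*(2*H) = 2*H*(-128 + H))
(L(-19) + (-10191 + 7134)) + A(140) = ((2 - 3*(-19)) + (-10191 + 7134)) + 2*140*(-128 + 140) = ((2 + 57) - 3057) + 2*140*12 = (59 - 3057) + 3360 = -2998 + 3360 = 362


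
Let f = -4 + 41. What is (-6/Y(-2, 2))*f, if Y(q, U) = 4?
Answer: -111/2 ≈ -55.500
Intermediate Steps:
f = 37
(-6/Y(-2, 2))*f = -6/4*37 = -6*¼*37 = -3/2*37 = -111/2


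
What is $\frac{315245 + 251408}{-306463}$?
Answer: $- \frac{566653}{306463} \approx -1.849$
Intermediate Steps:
$\frac{315245 + 251408}{-306463} = 566653 \left(- \frac{1}{306463}\right) = - \frac{566653}{306463}$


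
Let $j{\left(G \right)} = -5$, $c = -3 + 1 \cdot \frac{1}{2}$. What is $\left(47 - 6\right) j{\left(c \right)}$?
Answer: $-205$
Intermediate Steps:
$c = - \frac{5}{2}$ ($c = -3 + 1 \cdot \frac{1}{2} = -3 + \frac{1}{2} = - \frac{5}{2} \approx -2.5$)
$\left(47 - 6\right) j{\left(c \right)} = \left(47 - 6\right) \left(-5\right) = 41 \left(-5\right) = -205$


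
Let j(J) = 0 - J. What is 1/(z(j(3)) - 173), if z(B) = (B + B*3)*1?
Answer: -1/185 ≈ -0.0054054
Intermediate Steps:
j(J) = -J
z(B) = 4*B (z(B) = (B + 3*B)*1 = (4*B)*1 = 4*B)
1/(z(j(3)) - 173) = 1/(4*(-1*3) - 173) = 1/(4*(-3) - 173) = 1/(-12 - 173) = 1/(-185) = -1/185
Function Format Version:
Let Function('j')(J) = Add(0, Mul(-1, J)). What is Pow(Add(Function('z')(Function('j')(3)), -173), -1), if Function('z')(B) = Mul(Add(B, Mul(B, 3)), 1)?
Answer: Rational(-1, 185) ≈ -0.0054054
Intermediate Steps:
Function('j')(J) = Mul(-1, J)
Function('z')(B) = Mul(4, B) (Function('z')(B) = Mul(Add(B, Mul(3, B)), 1) = Mul(Mul(4, B), 1) = Mul(4, B))
Pow(Add(Function('z')(Function('j')(3)), -173), -1) = Pow(Add(Mul(4, Mul(-1, 3)), -173), -1) = Pow(Add(Mul(4, -3), -173), -1) = Pow(Add(-12, -173), -1) = Pow(-185, -1) = Rational(-1, 185)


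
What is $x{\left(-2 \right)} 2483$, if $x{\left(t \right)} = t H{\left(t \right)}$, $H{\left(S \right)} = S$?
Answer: $9932$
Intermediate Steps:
$x{\left(t \right)} = t^{2}$ ($x{\left(t \right)} = t t = t^{2}$)
$x{\left(-2 \right)} 2483 = \left(-2\right)^{2} \cdot 2483 = 4 \cdot 2483 = 9932$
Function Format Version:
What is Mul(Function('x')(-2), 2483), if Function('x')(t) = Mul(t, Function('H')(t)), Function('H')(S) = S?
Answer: 9932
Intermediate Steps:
Function('x')(t) = Pow(t, 2) (Function('x')(t) = Mul(t, t) = Pow(t, 2))
Mul(Function('x')(-2), 2483) = Mul(Pow(-2, 2), 2483) = Mul(4, 2483) = 9932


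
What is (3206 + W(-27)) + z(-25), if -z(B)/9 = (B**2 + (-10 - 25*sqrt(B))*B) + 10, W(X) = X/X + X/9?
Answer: -4761 - 28125*I ≈ -4761.0 - 28125.0*I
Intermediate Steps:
W(X) = 1 + X/9 (W(X) = 1 + X*(1/9) = 1 + X/9)
z(B) = -90 - 9*B**2 - 9*B*(-10 - 25*sqrt(B)) (z(B) = -9*((B**2 + (-10 - 25*sqrt(B))*B) + 10) = -9*((B**2 + B*(-10 - 25*sqrt(B))) + 10) = -9*(10 + B**2 + B*(-10 - 25*sqrt(B))) = -90 - 9*B**2 - 9*B*(-10 - 25*sqrt(B)))
(3206 + W(-27)) + z(-25) = (3206 + (1 + (1/9)*(-27))) + (-90 - 9*(-25)**2 + 90*(-25) + 225*(-25)**(3/2)) = (3206 + (1 - 3)) + (-90 - 9*625 - 2250 + 225*(-125*I)) = (3206 - 2) + (-90 - 5625 - 2250 - 28125*I) = 3204 + (-7965 - 28125*I) = -4761 - 28125*I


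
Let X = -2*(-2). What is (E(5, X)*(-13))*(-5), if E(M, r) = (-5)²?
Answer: 1625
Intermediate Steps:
X = 4
E(M, r) = 25
(E(5, X)*(-13))*(-5) = (25*(-13))*(-5) = -325*(-5) = 1625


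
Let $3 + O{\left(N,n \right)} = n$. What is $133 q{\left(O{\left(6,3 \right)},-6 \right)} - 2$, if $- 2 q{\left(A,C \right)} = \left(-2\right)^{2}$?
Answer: $-268$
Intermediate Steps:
$O{\left(N,n \right)} = -3 + n$
$q{\left(A,C \right)} = -2$ ($q{\left(A,C \right)} = - \frac{\left(-2\right)^{2}}{2} = \left(- \frac{1}{2}\right) 4 = -2$)
$133 q{\left(O{\left(6,3 \right)},-6 \right)} - 2 = 133 \left(-2\right) - 2 = -266 - 2 = -268$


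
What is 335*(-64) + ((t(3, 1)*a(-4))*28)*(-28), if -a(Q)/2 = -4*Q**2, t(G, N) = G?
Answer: -322496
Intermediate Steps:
a(Q) = 8*Q**2 (a(Q) = -(-8)*Q**2 = 8*Q**2)
335*(-64) + ((t(3, 1)*a(-4))*28)*(-28) = 335*(-64) + ((3*(8*(-4)**2))*28)*(-28) = -21440 + ((3*(8*16))*28)*(-28) = -21440 + ((3*128)*28)*(-28) = -21440 + (384*28)*(-28) = -21440 + 10752*(-28) = -21440 - 301056 = -322496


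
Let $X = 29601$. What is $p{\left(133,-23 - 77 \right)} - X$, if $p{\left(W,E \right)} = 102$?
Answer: $-29499$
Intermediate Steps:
$p{\left(133,-23 - 77 \right)} - X = 102 - 29601 = -29499$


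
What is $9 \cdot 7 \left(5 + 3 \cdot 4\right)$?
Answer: $1071$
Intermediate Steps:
$9 \cdot 7 \left(5 + 3 \cdot 4\right) = 63 \left(5 + 12\right) = 63 \cdot 17 = 1071$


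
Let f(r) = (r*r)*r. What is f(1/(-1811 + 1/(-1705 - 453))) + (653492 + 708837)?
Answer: 81318995799519059330834339/59691158156010089619 ≈ 1.3623e+6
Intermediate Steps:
f(r) = r³ (f(r) = r²*r = r³)
f(1/(-1811 + 1/(-1705 - 453))) + (653492 + 708837) = (1/(-1811 + 1/(-1705 - 453)))³ + (653492 + 708837) = (1/(-1811 + 1/(-2158)))³ + 1362329 = (1/(-1811 - 1/2158))³ + 1362329 = (1/(-3908139/2158))³ + 1362329 = (-2158/3908139)³ + 1362329 = -10049728312/59691158156010089619 + 1362329 = 81318995799519059330834339/59691158156010089619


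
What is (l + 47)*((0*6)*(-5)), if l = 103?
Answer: 0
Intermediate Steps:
(l + 47)*((0*6)*(-5)) = (103 + 47)*((0*6)*(-5)) = 150*(0*(-5)) = 150*0 = 0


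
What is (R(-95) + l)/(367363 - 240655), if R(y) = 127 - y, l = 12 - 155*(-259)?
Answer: 40379/126708 ≈ 0.31868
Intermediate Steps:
l = 40157 (l = 12 + 40145 = 40157)
(R(-95) + l)/(367363 - 240655) = ((127 - 1*(-95)) + 40157)/(367363 - 240655) = ((127 + 95) + 40157)/126708 = (222 + 40157)*(1/126708) = 40379*(1/126708) = 40379/126708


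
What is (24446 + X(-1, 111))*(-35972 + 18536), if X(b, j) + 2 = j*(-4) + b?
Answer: -418446564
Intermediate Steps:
X(b, j) = -2 + b - 4*j (X(b, j) = -2 + (j*(-4) + b) = -2 + (-4*j + b) = -2 + (b - 4*j) = -2 + b - 4*j)
(24446 + X(-1, 111))*(-35972 + 18536) = (24446 + (-2 - 1 - 4*111))*(-35972 + 18536) = (24446 + (-2 - 1 - 444))*(-17436) = (24446 - 447)*(-17436) = 23999*(-17436) = -418446564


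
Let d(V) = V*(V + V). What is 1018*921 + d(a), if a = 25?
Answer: 938828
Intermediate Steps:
d(V) = 2*V² (d(V) = V*(2*V) = 2*V²)
1018*921 + d(a) = 1018*921 + 2*25² = 937578 + 2*625 = 937578 + 1250 = 938828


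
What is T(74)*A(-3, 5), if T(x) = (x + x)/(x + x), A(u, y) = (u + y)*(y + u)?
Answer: 4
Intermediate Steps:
A(u, y) = (u + y)² (A(u, y) = (u + y)*(u + y) = (u + y)²)
T(x) = 1 (T(x) = (2*x)/((2*x)) = (2*x)*(1/(2*x)) = 1)
T(74)*A(-3, 5) = 1*(-3 + 5)² = 1*2² = 1*4 = 4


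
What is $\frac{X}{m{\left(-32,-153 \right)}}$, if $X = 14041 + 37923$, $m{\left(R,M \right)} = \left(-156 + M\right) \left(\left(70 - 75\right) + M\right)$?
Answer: $\frac{25982}{24411} \approx 1.0644$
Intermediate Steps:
$m{\left(R,M \right)} = \left(-156 + M\right) \left(-5 + M\right)$ ($m{\left(R,M \right)} = \left(-156 + M\right) \left(\left(70 - 75\right) + M\right) = \left(-156 + M\right) \left(-5 + M\right)$)
$X = 51964$
$\frac{X}{m{\left(-32,-153 \right)}} = \frac{51964}{780 + \left(-153\right)^{2} - -24633} = \frac{51964}{780 + 23409 + 24633} = \frac{51964}{48822} = 51964 \cdot \frac{1}{48822} = \frac{25982}{24411}$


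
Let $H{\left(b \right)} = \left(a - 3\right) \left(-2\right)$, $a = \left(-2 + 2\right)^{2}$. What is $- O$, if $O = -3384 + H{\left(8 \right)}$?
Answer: $3378$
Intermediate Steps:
$a = 0$ ($a = 0^{2} = 0$)
$H{\left(b \right)} = 6$ ($H{\left(b \right)} = \left(0 - 3\right) \left(-2\right) = \left(-3\right) \left(-2\right) = 6$)
$O = -3378$ ($O = -3384 + 6 = -3378$)
$- O = \left(-1\right) \left(-3378\right) = 3378$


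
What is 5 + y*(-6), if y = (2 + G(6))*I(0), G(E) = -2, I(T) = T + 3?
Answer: 5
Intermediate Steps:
I(T) = 3 + T
y = 0 (y = (2 - 2)*(3 + 0) = 0*3 = 0)
5 + y*(-6) = 5 + 0*(-6) = 5 + 0 = 5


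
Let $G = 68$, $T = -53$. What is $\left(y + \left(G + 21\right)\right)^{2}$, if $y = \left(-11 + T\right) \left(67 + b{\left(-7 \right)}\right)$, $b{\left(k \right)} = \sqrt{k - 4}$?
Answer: $17586545 + 537472 i \sqrt{11} \approx 1.7587 \cdot 10^{7} + 1.7826 \cdot 10^{6} i$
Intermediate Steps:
$b{\left(k \right)} = \sqrt{-4 + k}$
$y = -4288 - 64 i \sqrt{11}$ ($y = \left(-11 - 53\right) \left(67 + \sqrt{-4 - 7}\right) = - 64 \left(67 + \sqrt{-11}\right) = - 64 \left(67 + i \sqrt{11}\right) = -4288 - 64 i \sqrt{11} \approx -4288.0 - 212.26 i$)
$\left(y + \left(G + 21\right)\right)^{2} = \left(\left(-4288 - 64 i \sqrt{11}\right) + \left(68 + 21\right)\right)^{2} = \left(\left(-4288 - 64 i \sqrt{11}\right) + 89\right)^{2} = \left(-4199 - 64 i \sqrt{11}\right)^{2}$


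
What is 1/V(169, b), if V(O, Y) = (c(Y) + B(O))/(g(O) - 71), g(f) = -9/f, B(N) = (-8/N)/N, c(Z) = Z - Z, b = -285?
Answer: 253669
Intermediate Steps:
c(Z) = 0
B(N) = -8/N²
V(O, Y) = -8/(O²*(-71 - 9/O)) (V(O, Y) = (0 - 8/O²)/(-9/O - 71) = (-8/O²)/(-71 - 9/O) = -8/(O²*(-71 - 9/O)))
1/V(169, b) = 1/(8/(169*(9 + 71*169))) = 1/(8*(1/169)/(9 + 11999)) = 1/(8*(1/169)/12008) = 1/(8*(1/169)*(1/12008)) = 1/(1/253669) = 253669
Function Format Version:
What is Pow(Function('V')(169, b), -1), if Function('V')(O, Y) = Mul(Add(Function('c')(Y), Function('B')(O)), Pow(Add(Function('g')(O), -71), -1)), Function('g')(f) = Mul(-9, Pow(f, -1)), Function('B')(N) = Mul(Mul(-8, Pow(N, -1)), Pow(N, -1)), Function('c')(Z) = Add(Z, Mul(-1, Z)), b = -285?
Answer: 253669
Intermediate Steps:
Function('c')(Z) = 0
Function('B')(N) = Mul(-8, Pow(N, -2))
Function('V')(O, Y) = Mul(-8, Pow(O, -2), Pow(Add(-71, Mul(-9, Pow(O, -1))), -1)) (Function('V')(O, Y) = Mul(Add(0, Mul(-8, Pow(O, -2))), Pow(Add(Mul(-9, Pow(O, -1)), -71), -1)) = Mul(Mul(-8, Pow(O, -2)), Pow(Add(-71, Mul(-9, Pow(O, -1))), -1)) = Mul(-8, Pow(O, -2), Pow(Add(-71, Mul(-9, Pow(O, -1))), -1)))
Pow(Function('V')(169, b), -1) = Pow(Mul(8, Pow(169, -1), Pow(Add(9, Mul(71, 169)), -1)), -1) = Pow(Mul(8, Rational(1, 169), Pow(Add(9, 11999), -1)), -1) = Pow(Mul(8, Rational(1, 169), Pow(12008, -1)), -1) = Pow(Mul(8, Rational(1, 169), Rational(1, 12008)), -1) = Pow(Rational(1, 253669), -1) = 253669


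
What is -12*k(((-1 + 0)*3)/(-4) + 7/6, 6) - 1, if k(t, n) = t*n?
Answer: -139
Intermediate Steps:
k(t, n) = n*t
-12*k(((-1 + 0)*3)/(-4) + 7/6, 6) - 1 = -72*(((-1 + 0)*3)/(-4) + 7/6) - 1 = -72*(-1*3*(-¼) + 7*(⅙)) - 1 = -72*(-3*(-¼) + 7/6) - 1 = -72*(¾ + 7/6) - 1 = -72*23/12 - 1 = -12*23/2 - 1 = -138 - 1 = -139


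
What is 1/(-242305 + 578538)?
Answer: 1/336233 ≈ 2.9741e-6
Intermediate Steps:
1/(-242305 + 578538) = 1/336233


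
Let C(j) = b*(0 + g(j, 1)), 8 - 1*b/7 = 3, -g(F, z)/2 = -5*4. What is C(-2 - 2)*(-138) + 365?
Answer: -192835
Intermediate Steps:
g(F, z) = 40 (g(F, z) = -(-10)*4 = -2*(-20) = 40)
b = 35 (b = 56 - 7*3 = 56 - 21 = 35)
C(j) = 1400 (C(j) = 35*(0 + 40) = 35*40 = 1400)
C(-2 - 2)*(-138) + 365 = 1400*(-138) + 365 = -193200 + 365 = -192835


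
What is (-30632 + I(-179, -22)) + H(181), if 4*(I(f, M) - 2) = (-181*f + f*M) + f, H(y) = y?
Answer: -42819/2 ≈ -21410.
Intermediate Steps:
I(f, M) = 2 - 45*f + M*f/4 (I(f, M) = 2 + ((-181*f + f*M) + f)/4 = 2 + ((-181*f + M*f) + f)/4 = 2 + (-180*f + M*f)/4 = 2 + (-45*f + M*f/4) = 2 - 45*f + M*f/4)
(-30632 + I(-179, -22)) + H(181) = (-30632 + (2 - 45*(-179) + (1/4)*(-22)*(-179))) + 181 = (-30632 + (2 + 8055 + 1969/2)) + 181 = (-30632 + 18083/2) + 181 = -43181/2 + 181 = -42819/2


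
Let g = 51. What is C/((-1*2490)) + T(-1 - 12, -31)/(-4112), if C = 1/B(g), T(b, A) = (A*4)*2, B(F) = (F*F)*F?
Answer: 2559832544/42443677215 ≈ 0.060311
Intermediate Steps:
B(F) = F³ (B(F) = F²*F = F³)
T(b, A) = 8*A (T(b, A) = (4*A)*2 = 8*A)
C = 1/132651 (C = 1/(51³) = 1/132651 ≈ 7.5386e-6)
C/((-1*2490)) + T(-1 - 12, -31)/(-4112) = 1/(132651*((-1*2490))) + (8*(-31))/(-4112) = (1/132651)/(-2490) - 248*(-1/4112) = (1/132651)*(-1/2490) + 31/514 = -1/330300990 + 31/514 = 2559832544/42443677215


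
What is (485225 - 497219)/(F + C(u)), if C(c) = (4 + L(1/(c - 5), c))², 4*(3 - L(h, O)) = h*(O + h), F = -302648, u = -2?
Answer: 460761504/11624684119 ≈ 0.039636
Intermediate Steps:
L(h, O) = 3 - h*(O + h)/4
C(c) = (7 - 1/(4*(-5 + c)²) - c/(4*(-5 + c)))² (C(c) = (4 + (3 - 1/(4*(c - 5)²) - c/(4*(c - 5))))² = (4 + (3 - 1/(4*(-5 + c)²) - c/(4*(-5 + c))))² = (7 - 1/(4*(-5 + c)²) - c/(4*(-5 + c)))²)
(485225 - 497219)/(F + C(u)) = (485225 - 497219)/(-302648 + (-5 - 2 - 28*(-5 - 2)³ - 2*(-5 - 2)²)²/(16*(-5 - 2)⁶)) = -11994/(-302648 + (1/16)*(-5 - 2 - 28*(-7)³ - 2*(-7)²)²/(-7)⁶) = -11994/(-302648 + (1/16)*(1/117649)*(-5 - 2 - 28*(-343) - 2*49)²) = -11994/(-302648 + (1/16)*(1/117649)*(-5 - 2 + 9604 - 98)²) = -11994/(-302648 + (1/16)*(1/117649)*9499²) = -11994/(-302648 + (1/16)*(1/117649)*90231001) = -11994/(-302648 + 1841449/38416) = -11994/(-11624684119/38416) = -11994*(-38416/11624684119) = 460761504/11624684119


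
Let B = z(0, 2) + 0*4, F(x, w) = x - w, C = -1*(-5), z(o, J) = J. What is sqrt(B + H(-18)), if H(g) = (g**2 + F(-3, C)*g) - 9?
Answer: sqrt(461) ≈ 21.471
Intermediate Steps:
C = 5
H(g) = -9 + g**2 - 8*g (H(g) = (g**2 + (-3 - 1*5)*g) - 9 = (g**2 + (-3 - 5)*g) - 9 = (g**2 - 8*g) - 9 = -9 + g**2 - 8*g)
B = 2 (B = 2 + 0*4 = 2 + 0 = 2)
sqrt(B + H(-18)) = sqrt(2 + (-9 + (-18)**2 - 8*(-18))) = sqrt(2 + (-9 + 324 + 144)) = sqrt(2 + 459) = sqrt(461)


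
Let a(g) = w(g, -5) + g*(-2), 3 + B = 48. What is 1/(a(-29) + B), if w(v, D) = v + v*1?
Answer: 1/45 ≈ 0.022222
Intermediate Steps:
B = 45 (B = -3 + 48 = 45)
w(v, D) = 2*v (w(v, D) = v + v = 2*v)
a(g) = 0 (a(g) = 2*g + g*(-2) = 2*g - 2*g = 0)
1/(a(-29) + B) = 1/(0 + 45) = 1/45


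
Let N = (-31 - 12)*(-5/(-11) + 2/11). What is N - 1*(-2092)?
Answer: 22711/11 ≈ 2064.6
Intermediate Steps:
N = -301/11 (N = -43*(-5*(-1/11) + 2*(1/11)) = -43*(5/11 + 2/11) = -43*7/11 = -301/11 ≈ -27.364)
N - 1*(-2092) = -301/11 - 1*(-2092) = -301/11 + 2092 = 22711/11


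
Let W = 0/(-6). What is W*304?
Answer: 0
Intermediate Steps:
W = 0 (W = 0*(-⅙) = 0)
W*304 = 0*304 = 0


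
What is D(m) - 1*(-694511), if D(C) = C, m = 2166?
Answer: 696677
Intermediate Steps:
D(m) - 1*(-694511) = 2166 - 1*(-694511) = 2166 + 694511 = 696677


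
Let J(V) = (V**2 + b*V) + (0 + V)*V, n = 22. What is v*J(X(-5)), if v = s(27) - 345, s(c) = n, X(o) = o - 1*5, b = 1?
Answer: -61370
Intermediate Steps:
X(o) = -5 + o (X(o) = o - 5 = -5 + o)
J(V) = V + 2*V**2 (J(V) = (V**2 + 1*V) + (0 + V)*V = (V**2 + V) + V*V = (V + V**2) + V**2 = V + 2*V**2)
s(c) = 22
v = -323 (v = 22 - 345 = -323)
v*J(X(-5)) = -323*(-5 - 5)*(1 + 2*(-5 - 5)) = -(-3230)*(1 + 2*(-10)) = -(-3230)*(1 - 20) = -(-3230)*(-19) = -323*190 = -61370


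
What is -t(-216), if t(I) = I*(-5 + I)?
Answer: -47736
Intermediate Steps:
-t(-216) = -(-216)*(-5 - 216) = -(-216)*(-221) = -1*47736 = -47736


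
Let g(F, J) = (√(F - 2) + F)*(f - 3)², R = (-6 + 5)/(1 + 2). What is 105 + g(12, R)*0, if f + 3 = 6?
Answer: 105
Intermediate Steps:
f = 3 (f = -3 + 6 = 3)
R = -⅓ (R = -1/3 = -1*⅓ = -⅓ ≈ -0.33333)
g(F, J) = 0 (g(F, J) = (√(F - 2) + F)*(3 - 3)² = (√(-2 + F) + F)*0² = (F + √(-2 + F))*0 = 0)
105 + g(12, R)*0 = 105 + 0*0 = 105 + 0 = 105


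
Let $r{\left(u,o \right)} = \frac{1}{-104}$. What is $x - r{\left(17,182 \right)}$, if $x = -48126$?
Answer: $- \frac{5005103}{104} \approx -48126.0$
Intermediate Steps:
$r{\left(u,o \right)} = - \frac{1}{104}$
$x - r{\left(17,182 \right)} = -48126 - - \frac{1}{104} = -48126 + \frac{1}{104} = - \frac{5005103}{104}$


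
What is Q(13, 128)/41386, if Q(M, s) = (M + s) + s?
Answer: 269/41386 ≈ 0.0064998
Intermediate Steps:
Q(M, s) = M + 2*s
Q(13, 128)/41386 = (13 + 2*128)/41386 = (13 + 256)*(1/41386) = 269*(1/41386) = 269/41386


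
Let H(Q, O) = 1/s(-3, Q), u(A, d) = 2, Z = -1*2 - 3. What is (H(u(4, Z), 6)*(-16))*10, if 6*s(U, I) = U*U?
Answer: -320/3 ≈ -106.67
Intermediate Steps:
Z = -5 (Z = -2 - 3 = -5)
s(U, I) = U²/6 (s(U, I) = (U*U)/6 = U²/6)
H(Q, O) = ⅔ (H(Q, O) = 1/((⅙)*(-3)²) = 1/((⅙)*9) = 1/(3/2) = ⅔)
(H(u(4, Z), 6)*(-16))*10 = ((⅔)*(-16))*10 = -32/3*10 = -320/3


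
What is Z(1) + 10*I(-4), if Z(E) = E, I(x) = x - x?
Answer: 1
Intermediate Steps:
I(x) = 0
Z(1) + 10*I(-4) = 1 + 10*0 = 1 + 0 = 1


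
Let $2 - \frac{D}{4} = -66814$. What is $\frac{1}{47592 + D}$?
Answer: $\frac{1}{314856} \approx 3.1761 \cdot 10^{-6}$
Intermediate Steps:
$D = 267264$ ($D = 8 - -267256 = 8 + 267256 = 267264$)
$\frac{1}{47592 + D} = \frac{1}{47592 + 267264} = \frac{1}{314856}$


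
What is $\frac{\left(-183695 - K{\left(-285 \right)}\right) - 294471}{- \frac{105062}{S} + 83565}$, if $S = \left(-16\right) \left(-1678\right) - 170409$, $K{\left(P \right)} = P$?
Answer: $- \frac{68605074241}{11996780027} \approx -5.7186$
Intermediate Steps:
$S = -143561$ ($S = 26848 - 170409 = -143561$)
$\frac{\left(-183695 - K{\left(-285 \right)}\right) - 294471}{- \frac{105062}{S} + 83565} = \frac{\left(-183695 - -285\right) - 294471}{- \frac{105062}{-143561} + 83565} = \frac{\left(-183695 + 285\right) - 294471}{\left(-105062\right) \left(- \frac{1}{143561}\right) + 83565} = \frac{-183410 - 294471}{\frac{105062}{143561} + 83565} = - \frac{477881}{\frac{11996780027}{143561}} = \left(-477881\right) \frac{143561}{11996780027} = - \frac{68605074241}{11996780027}$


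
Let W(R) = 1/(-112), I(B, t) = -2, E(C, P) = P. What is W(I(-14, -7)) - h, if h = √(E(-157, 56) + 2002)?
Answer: -1/112 - 7*√42 ≈ -45.374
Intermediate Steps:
W(R) = -1/112
h = 7*√42 (h = √(56 + 2002) = √2058 = 7*√42 ≈ 45.365)
W(I(-14, -7)) - h = -1/112 - 7*√42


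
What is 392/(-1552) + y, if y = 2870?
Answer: 556731/194 ≈ 2869.7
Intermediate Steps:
392/(-1552) + y = 392/(-1552) + 2870 = 392*(-1/1552) + 2870 = -49/194 + 2870 = 556731/194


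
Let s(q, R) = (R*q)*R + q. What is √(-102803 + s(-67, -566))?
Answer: I*√21566722 ≈ 4644.0*I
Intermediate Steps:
s(q, R) = q + q*R² (s(q, R) = q*R² + q = q + q*R²)
√(-102803 + s(-67, -566)) = √(-102803 - 67*(1 + (-566)²)) = √(-102803 - 67*(1 + 320356)) = √(-102803 - 67*320357) = √(-102803 - 21463919) = √(-21566722) = I*√21566722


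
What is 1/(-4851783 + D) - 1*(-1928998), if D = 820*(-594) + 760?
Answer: 10297190010793/5338103 ≈ 1.9290e+6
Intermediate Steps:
D = -486320 (D = -487080 + 760 = -486320)
1/(-4851783 + D) - 1*(-1928998) = 1/(-4851783 - 486320) - 1*(-1928998) = 1/(-5338103) + 1928998 = -1/5338103 + 1928998 = 10297190010793/5338103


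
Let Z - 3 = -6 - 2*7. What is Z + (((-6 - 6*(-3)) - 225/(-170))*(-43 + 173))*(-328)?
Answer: -9658249/17 ≈ -5.6813e+5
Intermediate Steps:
Z = -17 (Z = 3 + (-6 - 2*7) = 3 + (-6 - 14) = 3 - 20 = -17)
Z + (((-6 - 6*(-3)) - 225/(-170))*(-43 + 173))*(-328) = -17 + (((-6 - 6*(-3)) - 225/(-170))*(-43 + 173))*(-328) = -17 + (((-6 + 18) - 225*(-1/170))*130)*(-328) = -17 + ((12 + 45/34)*130)*(-328) = -17 + ((453/34)*130)*(-328) = -17 + (29445/17)*(-328) = -17 - 9657960/17 = -9658249/17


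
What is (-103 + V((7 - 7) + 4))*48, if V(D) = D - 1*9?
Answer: -5184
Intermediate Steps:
V(D) = -9 + D (V(D) = D - 9 = -9 + D)
(-103 + V((7 - 7) + 4))*48 = (-103 + (-9 + ((7 - 7) + 4)))*48 = (-103 + (-9 + (0 + 4)))*48 = (-103 + (-9 + 4))*48 = (-103 - 5)*48 = -108*48 = -5184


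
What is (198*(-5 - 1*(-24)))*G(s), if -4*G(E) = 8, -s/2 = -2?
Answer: -7524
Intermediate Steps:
s = 4 (s = -2*(-2) = 4)
G(E) = -2 (G(E) = -¼*8 = -2)
(198*(-5 - 1*(-24)))*G(s) = (198*(-5 - 1*(-24)))*(-2) = (198*(-5 + 24))*(-2) = (198*19)*(-2) = 3762*(-2) = -7524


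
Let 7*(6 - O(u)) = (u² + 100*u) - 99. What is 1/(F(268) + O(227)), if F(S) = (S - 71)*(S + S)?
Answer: 1/95008 ≈ 1.0525e-5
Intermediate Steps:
F(S) = 2*S*(-71 + S) (F(S) = (-71 + S)*(2*S) = 2*S*(-71 + S))
O(u) = 141/7 - 100*u/7 - u²/7 (O(u) = 6 - ((u² + 100*u) - 99)/7 = 6 - (-99 + u² + 100*u)/7 = 6 + (99/7 - 100*u/7 - u²/7) = 141/7 - 100*u/7 - u²/7)
1/(F(268) + O(227)) = 1/(2*268*(-71 + 268) + (141/7 - 100/7*227 - ⅐*227²)) = 1/(2*268*197 + (141/7 - 22700/7 - ⅐*51529)) = 1/(105592 + (141/7 - 22700/7 - 51529/7)) = 1/(105592 - 10584) = 1/95008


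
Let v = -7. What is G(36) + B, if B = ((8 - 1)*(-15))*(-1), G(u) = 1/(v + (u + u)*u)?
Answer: 271426/2585 ≈ 105.00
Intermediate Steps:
G(u) = 1/(-7 + 2*u**2) (G(u) = 1/(-7 + (u + u)*u) = 1/(-7 + (2*u)*u) = 1/(-7 + 2*u**2))
B = 105 (B = (7*(-15))*(-1) = -105*(-1) = 105)
G(36) + B = 1/(-7 + 2*36**2) + 105 = 1/(-7 + 2*1296) + 105 = 1/(-7 + 2592) + 105 = 1/2585 + 105 = 271426/2585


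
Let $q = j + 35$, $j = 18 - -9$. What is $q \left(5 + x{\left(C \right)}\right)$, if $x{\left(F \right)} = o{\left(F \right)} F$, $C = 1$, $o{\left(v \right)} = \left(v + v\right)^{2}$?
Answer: $558$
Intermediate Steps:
$j = 27$ ($j = 18 + 9 = 27$)
$o{\left(v \right)} = 4 v^{2}$ ($o{\left(v \right)} = \left(2 v\right)^{2} = 4 v^{2}$)
$q = 62$ ($q = 27 + 35 = 62$)
$x{\left(F \right)} = 4 F^{3}$ ($x{\left(F \right)} = 4 F^{2} F = 4 F^{3}$)
$q \left(5 + x{\left(C \right)}\right) = 62 \left(5 + 4 \cdot 1^{3}\right) = 62 \left(5 + 4 \cdot 1\right) = 62 \left(5 + 4\right) = 62 \cdot 9 = 558$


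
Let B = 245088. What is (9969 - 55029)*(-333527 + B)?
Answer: 3985061340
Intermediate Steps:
(9969 - 55029)*(-333527 + B) = (9969 - 55029)*(-333527 + 245088) = -45060*(-88439) = 3985061340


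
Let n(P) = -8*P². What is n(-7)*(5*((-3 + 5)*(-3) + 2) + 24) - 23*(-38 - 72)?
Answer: 962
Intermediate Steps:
n(-7)*(5*((-3 + 5)*(-3) + 2) + 24) - 23*(-38 - 72) = (-8*(-7)²)*(5*((-3 + 5)*(-3) + 2) + 24) - 23*(-38 - 72) = (-8*49)*(5*(2*(-3) + 2) + 24) - 23*(-110) = -392*(5*(-6 + 2) + 24) - 1*(-2530) = -392*(5*(-4) + 24) + 2530 = -392*(-20 + 24) + 2530 = -392*4 + 2530 = -1568 + 2530 = 962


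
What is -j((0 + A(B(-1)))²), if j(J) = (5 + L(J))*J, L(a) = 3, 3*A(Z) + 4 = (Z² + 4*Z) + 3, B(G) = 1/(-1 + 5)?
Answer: -1/288 ≈ -0.0034722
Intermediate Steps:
B(G) = ¼ (B(G) = 1/4 = ¼)
A(Z) = -⅓ + Z²/3 + 4*Z/3 (A(Z) = -4/3 + ((Z² + 4*Z) + 3)/3 = -4/3 + (3 + Z² + 4*Z)/3 = -4/3 + (1 + Z²/3 + 4*Z/3) = -⅓ + Z²/3 + 4*Z/3)
j(J) = 8*J (j(J) = (5 + 3)*J = 8*J)
-j((0 + A(B(-1)))²) = -8*(0 + (-⅓ + (¼)²/3 + (4/3)*(¼)))² = -8*(0 + (-⅓ + (⅓)*(1/16) + ⅓))² = -8*(0 + (-⅓ + 1/48 + ⅓))² = -8*(0 + 1/48)² = -8*(1/48)² = -8/2304 = -1*1/288 = -1/288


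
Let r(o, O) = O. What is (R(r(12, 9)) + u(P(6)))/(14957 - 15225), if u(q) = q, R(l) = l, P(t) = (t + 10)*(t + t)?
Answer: -¾ ≈ -0.75000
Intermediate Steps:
P(t) = 2*t*(10 + t) (P(t) = (10 + t)*(2*t) = 2*t*(10 + t))
(R(r(12, 9)) + u(P(6)))/(14957 - 15225) = (9 + 2*6*(10 + 6))/(14957 - 15225) = (9 + 2*6*16)/(-268) = (9 + 192)*(-1/268) = 201*(-1/268) = -¾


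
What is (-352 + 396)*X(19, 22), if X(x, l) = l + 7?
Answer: 1276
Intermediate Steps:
X(x, l) = 7 + l
(-352 + 396)*X(19, 22) = (-352 + 396)*(7 + 22) = 44*29 = 1276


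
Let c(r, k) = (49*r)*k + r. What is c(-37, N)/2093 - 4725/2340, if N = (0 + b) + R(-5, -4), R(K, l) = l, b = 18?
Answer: -118581/8372 ≈ -14.164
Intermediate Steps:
N = 14 (N = (0 + 18) - 4 = 18 - 4 = 14)
c(r, k) = r + 49*k*r (c(r, k) = 49*k*r + r = r + 49*k*r)
c(-37, N)/2093 - 4725/2340 = -37*(1 + 49*14)/2093 - 4725/2340 = -37*(1 + 686)*(1/2093) - 4725*1/2340 = -37*687*(1/2093) - 105/52 = -25419*1/2093 - 105/52 = -25419/2093 - 105/52 = -118581/8372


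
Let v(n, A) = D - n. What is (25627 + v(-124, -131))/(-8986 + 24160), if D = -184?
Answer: 25567/15174 ≈ 1.6849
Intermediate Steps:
v(n, A) = -184 - n
(25627 + v(-124, -131))/(-8986 + 24160) = (25627 + (-184 - 1*(-124)))/(-8986 + 24160) = (25627 + (-184 + 124))/15174 = (25627 - 60)*(1/15174) = 25567*(1/15174) = 25567/15174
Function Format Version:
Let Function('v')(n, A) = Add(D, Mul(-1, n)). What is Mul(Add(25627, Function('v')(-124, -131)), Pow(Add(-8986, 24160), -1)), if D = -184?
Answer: Rational(25567, 15174) ≈ 1.6849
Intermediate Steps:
Function('v')(n, A) = Add(-184, Mul(-1, n))
Mul(Add(25627, Function('v')(-124, -131)), Pow(Add(-8986, 24160), -1)) = Mul(Add(25627, Add(-184, Mul(-1, -124))), Pow(Add(-8986, 24160), -1)) = Mul(Add(25627, Add(-184, 124)), Pow(15174, -1)) = Mul(Add(25627, -60), Rational(1, 15174)) = Mul(25567, Rational(1, 15174)) = Rational(25567, 15174)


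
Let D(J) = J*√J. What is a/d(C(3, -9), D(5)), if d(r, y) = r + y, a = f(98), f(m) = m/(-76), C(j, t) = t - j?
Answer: 294/361 + 245*√5/722 ≈ 1.5732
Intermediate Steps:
f(m) = -m/76 (f(m) = m*(-1/76) = -m/76)
a = -49/38 (a = -1/76*98 = -49/38 ≈ -1.2895)
D(J) = J^(3/2)
a/d(C(3, -9), D(5)) = -49/(38*((-9 - 1*3) + 5^(3/2))) = -49/(38*((-9 - 3) + 5*√5)) = -49/(38*(-12 + 5*√5))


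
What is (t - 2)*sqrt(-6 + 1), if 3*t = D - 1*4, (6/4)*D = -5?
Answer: -40*I*sqrt(5)/9 ≈ -9.9381*I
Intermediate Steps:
D = -10/3 (D = (2/3)*(-5) = -10/3 ≈ -3.3333)
t = -22/9 (t = (-10/3 - 1*4)/3 = (-10/3 - 4)/3 = (1/3)*(-22/3) = -22/9 ≈ -2.4444)
(t - 2)*sqrt(-6 + 1) = (-22/9 - 2)*sqrt(-6 + 1) = -40*I*sqrt(5)/9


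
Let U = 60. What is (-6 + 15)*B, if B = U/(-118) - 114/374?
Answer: -80757/11033 ≈ -7.3196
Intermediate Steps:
B = -8973/11033 (B = 60/(-118) - 114/374 = 60*(-1/118) - 114*1/374 = -30/59 - 57/187 = -8973/11033 ≈ -0.81329)
(-6 + 15)*B = (-6 + 15)*(-8973/11033) = 9*(-8973/11033) = -80757/11033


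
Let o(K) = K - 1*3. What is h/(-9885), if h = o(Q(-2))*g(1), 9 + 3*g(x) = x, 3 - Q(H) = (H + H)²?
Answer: -128/29655 ≈ -0.0043163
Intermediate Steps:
Q(H) = 3 - 4*H² (Q(H) = 3 - (H + H)² = 3 - (2*H)² = 3 - 4*H²)
g(x) = -3 + x/3
o(K) = -3 + K (o(K) = K - 3 = -3 + K)
h = 128/3 (h = (-3 + (3 - 4*(-2)²))*(-3 + (⅓)*1) = (-3 + (3 - 4*4))*(-3 + ⅓) = (-3 + (3 - 16))*(-8/3) = (-3 - 13)*(-8/3) = -16*(-8/3) = 128/3 ≈ 42.667)
h/(-9885) = (128/3)/(-9885) = (128/3)*(-1/9885) = -128/29655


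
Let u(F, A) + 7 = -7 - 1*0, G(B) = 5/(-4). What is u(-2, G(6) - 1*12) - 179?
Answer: -193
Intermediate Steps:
G(B) = -5/4 (G(B) = 5*(-1/4) = -5/4)
u(F, A) = -14 (u(F, A) = -7 + (-7 - 1*0) = -7 + (-7 + 0) = -7 - 7 = -14)
u(-2, G(6) - 1*12) - 179 = -14 - 179 = -193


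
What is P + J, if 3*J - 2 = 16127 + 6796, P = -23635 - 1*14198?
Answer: -90574/3 ≈ -30191.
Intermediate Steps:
P = -37833 (P = -23635 - 14198 = -37833)
J = 22925/3 (J = ⅔ + (16127 + 6796)/3 = ⅔ + (⅓)*22923 = ⅔ + 7641 = 22925/3 ≈ 7641.7)
P + J = -37833 + 22925/3 = -90574/3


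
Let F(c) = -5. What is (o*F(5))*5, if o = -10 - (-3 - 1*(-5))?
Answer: 300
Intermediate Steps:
o = -12 (o = -10 - (-3 + 5) = -10 - 1*2 = -10 - 2 = -12)
(o*F(5))*5 = -12*(-5)*5 = 60*5 = 300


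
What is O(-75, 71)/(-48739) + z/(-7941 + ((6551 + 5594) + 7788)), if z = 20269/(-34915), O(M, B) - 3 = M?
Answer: 29158558169/20407052442520 ≈ 0.0014288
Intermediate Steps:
O(M, B) = 3 + M
z = -20269/34915 (z = 20269*(-1/34915) = -20269/34915 ≈ -0.58052)
O(-75, 71)/(-48739) + z/(-7941 + ((6551 + 5594) + 7788)) = (3 - 75)/(-48739) - 20269/(34915*(-7941 + ((6551 + 5594) + 7788))) = -72*(-1/48739) - 20269/(34915*(-7941 + (12145 + 7788))) = 72/48739 - 20269/(34915*(-7941 + 19933)) = 72/48739 - 20269/34915/11992 = 72/48739 - 20269/34915*1/11992 = 72/48739 - 20269/418700680 = 29158558169/20407052442520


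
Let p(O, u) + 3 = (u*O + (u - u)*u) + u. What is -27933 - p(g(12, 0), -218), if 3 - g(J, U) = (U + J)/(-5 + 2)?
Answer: -26186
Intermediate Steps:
g(J, U) = 3 + J/3 + U/3 (g(J, U) = 3 - (U + J)/(-5 + 2) = 3 - (J + U)/(-3) = 3 - (J + U)*(-1)/3 = 3 - (-J/3 - U/3) = 3 + (J/3 + U/3) = 3 + J/3 + U/3)
p(O, u) = -3 + u + O*u (p(O, u) = -3 + ((u*O + (u - u)*u) + u) = -3 + ((O*u + 0*u) + u) = -3 + ((O*u + 0) + u) = -3 + (O*u + u) = -3 + (u + O*u) = -3 + u + O*u)
-27933 - p(g(12, 0), -218) = -27933 - (-3 - 218 + (3 + (⅓)*12 + (⅓)*0)*(-218)) = -27933 - (-3 - 218 + (3 + 4 + 0)*(-218)) = -27933 - (-3 - 218 + 7*(-218)) = -27933 - (-3 - 218 - 1526) = -27933 - 1*(-1747) = -27933 + 1747 = -26186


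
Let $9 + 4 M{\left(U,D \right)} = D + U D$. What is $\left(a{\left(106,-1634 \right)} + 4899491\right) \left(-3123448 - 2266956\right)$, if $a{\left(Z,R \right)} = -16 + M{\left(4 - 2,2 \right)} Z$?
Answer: $-26409721100782$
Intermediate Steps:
$M{\left(U,D \right)} = - \frac{9}{4} + \frac{D}{4} + \frac{D U}{4}$ ($M{\left(U,D \right)} = - \frac{9}{4} + \frac{D + U D}{4} = - \frac{9}{4} + \frac{D + D U}{4} = - \frac{9}{4} + \left(\frac{D}{4} + \frac{D U}{4}\right) = - \frac{9}{4} + \frac{D}{4} + \frac{D U}{4}$)
$a{\left(Z,R \right)} = -16 - \frac{3 Z}{4}$ ($a{\left(Z,R \right)} = -16 + \left(- \frac{9}{4} + \frac{1}{4} \cdot 2 + \frac{1}{4} \cdot 2 \left(4 - 2\right)\right) Z = -16 + \left(- \frac{9}{4} + \frac{1}{2} + \frac{1}{4} \cdot 2 \left(4 - 2\right)\right) Z = -16 + \left(- \frac{9}{4} + \frac{1}{2} + \frac{1}{4} \cdot 2 \cdot 2\right) Z = -16 + \left(- \frac{9}{4} + \frac{1}{2} + 1\right) Z = -16 - \frac{3 Z}{4}$)
$\left(a{\left(106,-1634 \right)} + 4899491\right) \left(-3123448 - 2266956\right) = \left(\left(-16 - \frac{159}{2}\right) + 4899491\right) \left(-3123448 - 2266956\right) = \left(\left(-16 - \frac{159}{2}\right) + 4899491\right) \left(-5390404\right) = \left(- \frac{191}{2} + 4899491\right) \left(-5390404\right) = \frac{9798791}{2} \left(-5390404\right) = -26409721100782$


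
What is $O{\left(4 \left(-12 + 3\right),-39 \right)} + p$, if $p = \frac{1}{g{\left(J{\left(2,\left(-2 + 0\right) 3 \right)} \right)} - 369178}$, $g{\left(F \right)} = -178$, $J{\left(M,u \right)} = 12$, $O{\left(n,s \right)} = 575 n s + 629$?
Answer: $\frac{298413423723}{369356} \approx 8.0793 \cdot 10^{5}$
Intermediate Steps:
$O{\left(n,s \right)} = 629 + 575 n s$ ($O{\left(n,s \right)} = 575 n s + 629 = 629 + 575 n s$)
$p = - \frac{1}{369356}$ ($p = \frac{1}{-178 - 369178} = \frac{1}{-369356} = - \frac{1}{369356} \approx -2.7074 \cdot 10^{-6}$)
$O{\left(4 \left(-12 + 3\right),-39 \right)} + p = \left(629 + 575 \cdot 4 \left(-12 + 3\right) \left(-39\right)\right) - \frac{1}{369356} = \left(629 + 575 \cdot 4 \left(-9\right) \left(-39\right)\right) - \frac{1}{369356} = \left(629 + 575 \left(-36\right) \left(-39\right)\right) - \frac{1}{369356} = \left(629 + 807300\right) - \frac{1}{369356} = 807929 - \frac{1}{369356} = \frac{298413423723}{369356}$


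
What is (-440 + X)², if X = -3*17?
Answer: 241081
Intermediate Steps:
X = -51
(-440 + X)² = (-440 - 51)² = (-491)² = 241081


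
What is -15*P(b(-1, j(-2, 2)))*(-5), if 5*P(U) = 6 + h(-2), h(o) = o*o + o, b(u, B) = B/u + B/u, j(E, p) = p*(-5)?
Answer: 120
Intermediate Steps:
j(E, p) = -5*p
b(u, B) = 2*B/u
h(o) = o + o² (h(o) = o² + o = o + o²)
P(U) = 8/5 (P(U) = (6 - 2*(1 - 2))/5 = (6 - 2*(-1))/5 = (6 + 2)/5 = (⅕)*8 = 8/5)
-15*P(b(-1, j(-2, 2)))*(-5) = -15*8/5*(-5) = -24*(-5) = 120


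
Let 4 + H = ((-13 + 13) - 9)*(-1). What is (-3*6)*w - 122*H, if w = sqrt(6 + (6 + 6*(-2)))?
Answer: -610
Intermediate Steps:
w = 0 (w = sqrt(6 + (6 - 12)) = sqrt(6 - 6) = sqrt(0) = 0)
H = 5 (H = -4 + ((-13 + 13) - 9)*(-1) = -4 + (0 - 9)*(-1) = -4 - 9*(-1) = -4 + 9 = 5)
(-3*6)*w - 122*H = -3*6*0 - 122*5 = -18*0 - 610 = 0 - 610 = -610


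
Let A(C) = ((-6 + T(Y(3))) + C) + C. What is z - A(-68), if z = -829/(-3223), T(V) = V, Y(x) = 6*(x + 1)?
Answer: 381143/3223 ≈ 118.26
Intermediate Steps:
Y(x) = 6 + 6*x (Y(x) = 6*(1 + x) = 6 + 6*x)
z = 829/3223 (z = -829*(-1/3223) = 829/3223 ≈ 0.25721)
A(C) = 18 + 2*C (A(C) = ((-6 + (6 + 6*3)) + C) + C = ((-6 + (6 + 18)) + C) + C = ((-6 + 24) + C) + C = (18 + C) + C = 18 + 2*C)
z - A(-68) = 829/3223 - (18 + 2*(-68)) = 829/3223 - (18 - 136) = 829/3223 - 1*(-118) = 829/3223 + 118 = 381143/3223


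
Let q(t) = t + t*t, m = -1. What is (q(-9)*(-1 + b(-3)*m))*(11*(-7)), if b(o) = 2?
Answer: 16632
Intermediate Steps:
q(t) = t + t**2
(q(-9)*(-1 + b(-3)*m))*(11*(-7)) = ((-9*(1 - 9))*(-1 + 2*(-1)))*(11*(-7)) = ((-9*(-8))*(-1 - 2))*(-77) = (72*(-3))*(-77) = -216*(-77) = 16632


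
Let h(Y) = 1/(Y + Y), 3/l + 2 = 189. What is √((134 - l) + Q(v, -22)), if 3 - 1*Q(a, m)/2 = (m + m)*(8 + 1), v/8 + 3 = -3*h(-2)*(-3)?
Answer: √32590547/187 ≈ 30.528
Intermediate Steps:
l = 3/187 (l = 3/(-2 + 189) = 3/187 ≈ 0.016043)
h(Y) = 1/(2*Y)
v = -42 (v = -24 + 8*(-3/(2*(-2))*(-3)) = -24 + 8*(-3*(-1)/(2*2)*(-3)) = -24 + 8*(-3*(-¼)*(-3)) = -24 + 8*((¾)*(-3)) = -24 + 8*(-9/4) = -24 - 18 = -42)
Q(a, m) = 6 - 36*m (Q(a, m) = 6 - 2*(m + m)*(8 + 1) = 6 - 2*2*m*9 = 6 - 36*m)
√((134 - l) + Q(v, -22)) = √((134 - 1*3/187) + (6 - 36*(-22))) = √((134 - 3/187) + (6 + 792)) = √(25055/187 + 798) = √(174281/187) = √32590547/187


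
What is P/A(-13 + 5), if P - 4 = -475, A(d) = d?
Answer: 471/8 ≈ 58.875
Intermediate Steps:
P = -471 (P = 4 - 475 = -471)
P/A(-13 + 5) = -471/(-13 + 5) = -471/(-8) = -471*(-1/8) = 471/8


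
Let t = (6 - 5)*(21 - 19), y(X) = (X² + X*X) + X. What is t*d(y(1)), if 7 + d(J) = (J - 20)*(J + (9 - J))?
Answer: -320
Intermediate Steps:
y(X) = X + 2*X² (y(X) = (X² + X²) + X = 2*X² + X = X + 2*X²)
t = 2 (t = 1*2 = 2)
d(J) = -187 + 9*J (d(J) = -7 + (J - 20)*(J + (9 - J)) = -7 + (-20 + J)*9 = -7 + (-180 + 9*J) = -187 + 9*J)
t*d(y(1)) = 2*(-187 + 9*(1*(1 + 2*1))) = 2*(-187 + 9*(1*(1 + 2))) = 2*(-187 + 9*(1*3)) = 2*(-187 + 9*3) = 2*(-187 + 27) = 2*(-160) = -320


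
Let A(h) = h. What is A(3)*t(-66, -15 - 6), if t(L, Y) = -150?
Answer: -450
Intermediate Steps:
A(3)*t(-66, -15 - 6) = 3*(-150) = -450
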